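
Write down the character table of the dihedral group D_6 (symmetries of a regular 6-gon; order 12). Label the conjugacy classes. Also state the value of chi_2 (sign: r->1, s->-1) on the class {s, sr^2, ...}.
Conjugacy classes: {e} of size 1, {r^3} of size 1, {r^1, r^5} of size 2, {r^2, r^4} of size 2, {s, sr^2, ...} of size 3, {sr, sr^3, ...} of size 3.
Character table:
  irrep \ class              {e} (size 1)  {r^3} (size 1)  {r^1, r^5} (size 2)  {r^2, r^4} (size 2)  {s, sr^2, ...} (size 3)  {sr, sr^3, ...} (size 3)
  chi_1 (triv)               1             1               1                    1                    1                        1                       
  chi_2 (sign: r->1, s->-1)  1             1               1                    1                    -1                       -1                      
  chi_3 (r->-1, s->1)        1             -1              -1                   1                    1                        -1                      
  chi_4 (r->-1, s->-1)       1             -1              -1                   1                    -1                       1                       
  chi_5 (2d, j=1)            2             -2              1                    -1                   0                        0                       
  chi_6 (2d, j=2)            2             2               -1                   -1                   0                        0                       

Spot check: chi_2 (sign: r->1, s->-1) on {s, sr^2, ...} = -1.

Derivation: D_6 has order 2*6 = 12 with 6 conjugacy classes, hence 6 irreducibles. Sum of squared dims 1 + 1 + 1 + 1 + 4 + 4 = 12 = |G|. Linear characters come from the abelianisation; the 2-dimensional irreps have character r^k -> 2*cos(2*pi*j*k/6), reflections -> 0.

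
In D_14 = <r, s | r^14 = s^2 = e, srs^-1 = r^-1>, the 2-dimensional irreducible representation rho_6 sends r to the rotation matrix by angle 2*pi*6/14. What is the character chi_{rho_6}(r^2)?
chi_{rho_6}(r^2) = 2*cos(2*pi*6*2/14) = 2*cos(2*pi/7)

Details: rho_6(r^2) is rotation by angle 2*pi*6*2/14, whose trace is 2*cos(2*pi*6*2/14) = 2*cos(2*pi/7).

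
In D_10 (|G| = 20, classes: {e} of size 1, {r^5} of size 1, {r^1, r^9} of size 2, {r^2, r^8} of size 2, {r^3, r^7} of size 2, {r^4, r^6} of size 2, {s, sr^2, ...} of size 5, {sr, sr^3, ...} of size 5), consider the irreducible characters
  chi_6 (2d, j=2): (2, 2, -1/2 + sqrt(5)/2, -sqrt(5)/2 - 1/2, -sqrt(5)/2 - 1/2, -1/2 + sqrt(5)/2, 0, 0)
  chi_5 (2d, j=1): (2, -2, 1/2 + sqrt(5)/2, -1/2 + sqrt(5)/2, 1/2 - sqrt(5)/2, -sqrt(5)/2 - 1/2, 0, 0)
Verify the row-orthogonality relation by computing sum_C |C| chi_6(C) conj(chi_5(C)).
Sum = 0; so <chi_6, chi_5> = 0 (distinct irreducibles are orthogonal).

Proof sketch: Compute term by term over conjugacy classes (|C| * chi_6(C) * conj(chi_5(C))):
  1*(2)*conj(2) + 1*(2)*conj(-2) + 2*(-1/2 + sqrt(5)/2)*conj(1/2 + sqrt(5)/2) + 2*(-sqrt(5)/2 - 1/2)*conj(-1/2 + sqrt(5)/2) + 2*(-sqrt(5)/2 - 1/2)*conj(1/2 - sqrt(5)/2) + 2*(-1/2 + sqrt(5)/2)*conj(-sqrt(5)/2 - 1/2) + 5*(0)*conj(0) + 5*(0)*conj(0)
  = (4) + (-4) + (2) + (-2) + (2) + (-2) + (0) + (0)
  = 0.
Dividing by |G| = 20 gives 0/20 = 0, matching the row-orthogonality relation <chi_6, chi_5> = [chi_6 = chi_5].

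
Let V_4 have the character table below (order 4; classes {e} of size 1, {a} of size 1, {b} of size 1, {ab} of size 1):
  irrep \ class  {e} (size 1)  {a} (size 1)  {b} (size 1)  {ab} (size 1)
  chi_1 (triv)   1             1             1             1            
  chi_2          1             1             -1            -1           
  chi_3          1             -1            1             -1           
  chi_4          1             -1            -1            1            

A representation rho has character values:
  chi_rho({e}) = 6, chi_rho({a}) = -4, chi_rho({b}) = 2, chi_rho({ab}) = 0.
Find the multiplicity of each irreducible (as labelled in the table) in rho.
Multiplicities: chi_1: 1, chi_2: 0, chi_3: 3, chi_4: 2.

Working: Use <chi_rho, chi> = (1/|G|) sum_C |C| * chi_rho(C) * conj(chi(C)) with |G| = 4 for each irreducible chi in the table:
  <chi_rho, chi_1> = (1/4)[1*(6)*conj(1) + 1*(-4)*conj(1) + 1*(2)*conj(1) + 1*(0)*conj(1)]
      = (1/4)[(6) + (-4) + (2) + (0)] = 4/4 = 1
  <chi_rho, chi_2> = (1/4)[1*(6)*conj(1) + 1*(-4)*conj(1) + 1*(2)*conj(-1) + 1*(0)*conj(-1)]
      = (1/4)[(6) + (-4) + (-2) + (0)] = 0/4 = 0
  <chi_rho, chi_3> = (1/4)[1*(6)*conj(1) + 1*(-4)*conj(-1) + 1*(2)*conj(1) + 1*(0)*conj(-1)]
      = (1/4)[(6) + (4) + (2) + (0)] = 12/4 = 3
  <chi_rho, chi_4> = (1/4)[1*(6)*conj(1) + 1*(-4)*conj(-1) + 1*(2)*conj(-1) + 1*(0)*conj(1)]
      = (1/4)[(6) + (4) + (-2) + (0)] = 8/4 = 2
Dimension check: dim(rho) = sum (mult * dim) = 1*1 + 0*1 + 3*1 + 2*1 = 6 = chi_rho(e) = 6.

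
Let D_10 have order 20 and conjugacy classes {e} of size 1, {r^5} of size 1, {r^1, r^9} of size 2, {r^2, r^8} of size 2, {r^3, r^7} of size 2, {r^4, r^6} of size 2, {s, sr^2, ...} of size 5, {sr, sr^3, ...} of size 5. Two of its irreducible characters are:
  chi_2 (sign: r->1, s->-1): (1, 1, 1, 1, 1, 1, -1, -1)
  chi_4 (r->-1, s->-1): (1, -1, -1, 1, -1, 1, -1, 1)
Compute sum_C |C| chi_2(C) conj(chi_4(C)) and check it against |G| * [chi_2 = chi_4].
Sum = 0; so <chi_2, chi_4> = 0 (distinct irreducibles are orthogonal).

Argument: Compute term by term over conjugacy classes (|C| * chi_2(C) * conj(chi_4(C))):
  1*(1)*conj(1) + 1*(1)*conj(-1) + 2*(1)*conj(-1) + 2*(1)*conj(1) + 2*(1)*conj(-1) + 2*(1)*conj(1) + 5*(-1)*conj(-1) + 5*(-1)*conj(1)
  = (1) + (-1) + (-2) + (2) + (-2) + (2) + (5) + (-5)
  = 0.
Dividing by |G| = 20 gives 0/20 = 0, matching the row-orthogonality relation <chi_2, chi_4> = [chi_2 = chi_4].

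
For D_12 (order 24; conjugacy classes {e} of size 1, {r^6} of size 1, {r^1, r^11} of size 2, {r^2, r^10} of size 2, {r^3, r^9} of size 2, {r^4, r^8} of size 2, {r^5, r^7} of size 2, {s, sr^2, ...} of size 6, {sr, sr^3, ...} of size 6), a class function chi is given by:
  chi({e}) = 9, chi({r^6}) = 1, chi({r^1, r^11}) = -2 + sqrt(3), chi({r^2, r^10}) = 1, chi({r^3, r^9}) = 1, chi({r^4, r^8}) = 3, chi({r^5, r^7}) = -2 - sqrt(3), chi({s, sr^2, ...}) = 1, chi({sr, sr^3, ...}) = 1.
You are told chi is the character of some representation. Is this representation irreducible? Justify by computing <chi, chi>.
Not irreducible (reducible): <chi, chi> = 6 > 1.

Derivation: <chi, chi> = (1/|G|) sum_C |C| * |chi(C)|^2 = (1/24)[1*|9|^2 + 1*|1|^2 + 2*|-2 + sqrt(3)|^2 + 2*|1|^2 + 2*|1|^2 + 2*|3|^2 + 2*|-2 - sqrt(3)|^2 + 6*|1|^2 + 6*|1|^2]
  = (1/24)[(81) + (1) + (14 - 8*sqrt(3)) + (2) + (2) + (18) + (8*sqrt(3) + 14) + (6) + (6)] = 144/24 = 6.
A character is irreducible iff <chi, chi> = 1, so this representation is reducible.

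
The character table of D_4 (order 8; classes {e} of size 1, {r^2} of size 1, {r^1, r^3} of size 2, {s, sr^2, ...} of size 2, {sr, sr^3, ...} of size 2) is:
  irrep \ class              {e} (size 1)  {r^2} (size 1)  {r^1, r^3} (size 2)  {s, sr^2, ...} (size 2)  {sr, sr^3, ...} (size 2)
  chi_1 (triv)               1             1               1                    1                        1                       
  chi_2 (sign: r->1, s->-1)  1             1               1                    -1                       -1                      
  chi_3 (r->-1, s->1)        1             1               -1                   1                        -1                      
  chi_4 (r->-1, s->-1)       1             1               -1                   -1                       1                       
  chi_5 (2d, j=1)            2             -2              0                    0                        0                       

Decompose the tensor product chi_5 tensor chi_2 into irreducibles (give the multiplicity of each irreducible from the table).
chi_5 tensor chi_2 = chi_5 (all other irreducibles have multiplicity 0).

Derivation: The character of a tensor product is the pointwise product (chi_5 * chi_2)(C) = chi_5(C) * chi_2(C):
  {e}: (2)*(1), {r^2}: (-2)*(1), {r^1, r^3}: (0)*(1), {s, sr^2, ...}: (0)*(-1), {sr, sr^3, ...}: (0)*(-1)
so (chi_5 * chi_2) takes values
  {e} -> 2, {r^2} -> -2, {r^1, r^3} -> 0, {s, sr^2, ...} -> 0, {sr, sr^3, ...} -> 0.
Now take the inner product of this character with each irreducible chi from the table, <chi_5*chi_2, chi> = (1/8) sum_C |C| (chi_5*chi_2)(C) conj(chi(C)):
  <chi_5*chi_2, chi_1> = (1/8)[1*(2)*conj(1) + 1*(-2)*conj(1) + 2*(0)*conj(1) + 2*(0)*conj(1) + 2*(0)*conj(1)]
      = (1/8)[(2) + (-2) + (0) + (0) + (0)] = 0/8 = 0
  <chi_5*chi_2, chi_2> = (1/8)[1*(2)*conj(1) + 1*(-2)*conj(1) + 2*(0)*conj(1) + 2*(0)*conj(-1) + 2*(0)*conj(-1)]
      = (1/8)[(2) + (-2) + (0) + (0) + (0)] = 0/8 = 0
  <chi_5*chi_2, chi_3> = (1/8)[1*(2)*conj(1) + 1*(-2)*conj(1) + 2*(0)*conj(-1) + 2*(0)*conj(1) + 2*(0)*conj(-1)]
      = (1/8)[(2) + (-2) + (0) + (0) + (0)] = 0/8 = 0
  <chi_5*chi_2, chi_4> = (1/8)[1*(2)*conj(1) + 1*(-2)*conj(1) + 2*(0)*conj(-1) + 2*(0)*conj(-1) + 2*(0)*conj(1)]
      = (1/8)[(2) + (-2) + (0) + (0) + (0)] = 0/8 = 0
  <chi_5*chi_2, chi_5> = (1/8)[1*(2)*conj(2) + 1*(-2)*conj(-2) + 2*(0)*conj(0) + 2*(0)*conj(0) + 2*(0)*conj(0)]
      = (1/8)[(4) + (4) + (0) + (0) + (0)] = 8/8 = 1
Hence the multiplicities are chi_5: 1. Dimension check: dim(chi_5)*dim(chi_2) = 2*1 = 2 and sum (mult * dim) = 1*2 = 2.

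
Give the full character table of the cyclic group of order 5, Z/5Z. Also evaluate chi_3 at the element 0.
Character table of Z/5Z (irreps indexed chi_0,...,chi_4 with chi_k(m) = zeta_5^(k*m), zeta_5 = exp(2*pi*i/5)):
  irrep \ class  {0} (size 1)  {1} (size 1)    {2} (size 1)    {3} (size 1)    {4} (size 1)  
  chi_0          1             1               1               1               1             
  chi_1          1             exp(2*I*pi/5)   exp(4*I*pi/5)   exp(-4*I*pi/5)  exp(-2*I*pi/5)
  chi_2          1             exp(4*I*pi/5)   exp(-2*I*pi/5)  exp(2*I*pi/5)   exp(-4*I*pi/5)
  chi_3          1             exp(-4*I*pi/5)  exp(2*I*pi/5)   exp(-2*I*pi/5)  exp(4*I*pi/5) 
  chi_4          1             exp(-2*I*pi/5)  exp(-4*I*pi/5)  exp(4*I*pi/5)   exp(2*I*pi/5) 

Spot check: chi_3(0) = zeta_5^(3*0) = zeta_5^0 = 1.

Z/5Z is abelian, so all 5 irreducible complex representations are 1-dimensional. They are given by chi_k(m) = zeta_5^(k*m) for k = 0,...,4. Row orthogonality: sum_m chi_k(m) conj(chi_l(m)) = 5 * [k = l].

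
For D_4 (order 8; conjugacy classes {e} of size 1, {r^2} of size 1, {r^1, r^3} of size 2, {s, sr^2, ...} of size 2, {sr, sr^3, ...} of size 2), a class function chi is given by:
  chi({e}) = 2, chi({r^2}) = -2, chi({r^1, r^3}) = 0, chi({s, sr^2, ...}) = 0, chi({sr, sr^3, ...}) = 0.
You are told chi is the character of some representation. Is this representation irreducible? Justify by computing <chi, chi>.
Irreducible: <chi, chi> = 1.

Proof sketch: <chi, chi> = (1/|G|) sum_C |C| * |chi(C)|^2 = (1/8)[1*|2|^2 + 1*|-2|^2 + 2*|0|^2 + 2*|0|^2 + 2*|0|^2]
  = (1/8)[(4) + (4) + (0) + (0) + (0)] = 8/8 = 1.
A character is irreducible iff <chi, chi> = 1, so this representation is irreducible.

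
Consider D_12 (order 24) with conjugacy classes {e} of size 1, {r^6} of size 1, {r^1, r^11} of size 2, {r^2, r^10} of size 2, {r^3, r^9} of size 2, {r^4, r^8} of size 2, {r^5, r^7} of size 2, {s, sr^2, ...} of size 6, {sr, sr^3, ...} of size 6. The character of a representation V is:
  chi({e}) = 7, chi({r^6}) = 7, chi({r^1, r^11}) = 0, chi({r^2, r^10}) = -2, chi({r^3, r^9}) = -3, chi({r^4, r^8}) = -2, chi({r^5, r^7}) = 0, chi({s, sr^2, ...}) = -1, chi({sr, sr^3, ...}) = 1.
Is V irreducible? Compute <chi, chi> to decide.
Not irreducible (reducible): <chi, chi> = 6 > 1.

Reasoning: <chi, chi> = (1/|G|) sum_C |C| * |chi(C)|^2 = (1/24)[1*|7|^2 + 1*|7|^2 + 2*|0|^2 + 2*|-2|^2 + 2*|-3|^2 + 2*|-2|^2 + 2*|0|^2 + 6*|-1|^2 + 6*|1|^2]
  = (1/24)[(49) + (49) + (0) + (8) + (18) + (8) + (0) + (6) + (6)] = 144/24 = 6.
A character is irreducible iff <chi, chi> = 1, so this representation is reducible.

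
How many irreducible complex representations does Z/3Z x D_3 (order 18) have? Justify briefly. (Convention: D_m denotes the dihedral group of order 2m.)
9

Justification: The number of irreducible complex representations of a finite group equals its number of conjugacy classes. For a direct product, #classes(G x H) = #classes(G) * #classes(H). Z/3Z has 3 classes (abelian), D_3 has 3 classes, so 3 * 3 = 9, so Z/3Z x D_3 (order 18) has exactly 9 irreducible complex representations.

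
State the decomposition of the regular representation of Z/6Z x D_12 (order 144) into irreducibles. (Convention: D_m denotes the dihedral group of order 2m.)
Each irreducible V_i of dimension d_i appears with multiplicity d_i, i.e. rho_reg = (direct sum over all irreducibles V_i) d_i V_i. The irreducible dimensions for Z/6Z x D_12 are 1, 1, 1, 1, 1, 1, 1, 1, 1, 1, 1, 1, 1, 1, 1, 1, 1, 1, 1, 1, 1, 1, 1, 1, 2, 2, 2, 2, 2, 2, 2, 2, 2, 2, 2, 2, 2, 2, 2, 2, 2, 2, 2, 2, 2, 2, 2, 2, 2, 2, 2, 2, 2, 2: 24 irreducibles of dimension 1, each with multiplicity 1; 30 irreducibles of dimension 2, each with multiplicity 2. Total dimension 24*1*1 + 30*2*2 = 144 = |G|.

Derivation: General theorem: in the regular representation of a finite group G, each irreducible appears with multiplicity equal to its dimension. Check: dim(rho_reg) = sum d_i^2 = 1 + 1 + 1 + 1 + 1 + 1 + 1 + 1 + 1 + 1 + 1 + 1 + 1 + 1 + 1 + 1 + 1 + 1 + 1 + 1 + 1 + 1 + 1 + 1 + 4 + 4 + 4 + 4 + 4 + 4 + 4 + 4 + 4 + 4 + 4 + 4 + 4 + 4 + 4 + 4 + 4 + 4 + 4 + 4 + 4 + 4 + 4 + 4 + 4 + 4 + 4 + 4 + 4 + 4 = 144 = |G|.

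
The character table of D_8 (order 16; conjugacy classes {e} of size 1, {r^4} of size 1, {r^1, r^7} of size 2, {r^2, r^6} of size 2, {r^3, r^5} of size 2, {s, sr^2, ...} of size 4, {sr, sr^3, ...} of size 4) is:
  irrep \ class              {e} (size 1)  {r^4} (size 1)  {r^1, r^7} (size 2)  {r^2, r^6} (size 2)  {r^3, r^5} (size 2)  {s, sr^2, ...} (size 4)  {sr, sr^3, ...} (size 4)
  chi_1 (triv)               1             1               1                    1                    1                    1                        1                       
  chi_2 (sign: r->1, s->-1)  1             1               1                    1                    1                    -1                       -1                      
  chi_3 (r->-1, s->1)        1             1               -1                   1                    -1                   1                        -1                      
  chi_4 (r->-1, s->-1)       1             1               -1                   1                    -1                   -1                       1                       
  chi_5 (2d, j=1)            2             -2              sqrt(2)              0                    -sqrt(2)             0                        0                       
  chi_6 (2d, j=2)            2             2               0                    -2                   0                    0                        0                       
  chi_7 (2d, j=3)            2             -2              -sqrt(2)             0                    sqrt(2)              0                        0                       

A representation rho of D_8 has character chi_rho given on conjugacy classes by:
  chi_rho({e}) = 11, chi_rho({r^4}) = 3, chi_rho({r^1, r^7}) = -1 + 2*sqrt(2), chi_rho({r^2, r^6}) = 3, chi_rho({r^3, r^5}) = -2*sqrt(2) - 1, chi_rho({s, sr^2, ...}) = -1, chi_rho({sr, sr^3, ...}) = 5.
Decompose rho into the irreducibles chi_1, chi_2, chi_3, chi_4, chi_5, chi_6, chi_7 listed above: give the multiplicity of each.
Multiplicities: chi_1: 2, chi_2: 0, chi_3: 0, chi_4: 3, chi_5: 2, chi_6: 1, chi_7: 0.

Explanation: Use <chi_rho, chi> = (1/|G|) sum_C |C| * chi_rho(C) * conj(chi(C)) with |G| = 16 for each irreducible chi in the table:
  <chi_rho, chi_1> = (1/16)[1*(11)*conj(1) + 1*(3)*conj(1) + 2*(-1 + 2*sqrt(2))*conj(1) + 2*(3)*conj(1) + 2*(-2*sqrt(2) - 1)*conj(1) + 4*(-1)*conj(1) + 4*(5)*conj(1)]
      = (1/16)[(11) + (3) + (-2 + 4*sqrt(2)) + (6) + (-4*sqrt(2) - 2) + (-4) + (20)] = 32/16 = 2
  <chi_rho, chi_2> = (1/16)[1*(11)*conj(1) + 1*(3)*conj(1) + 2*(-1 + 2*sqrt(2))*conj(1) + 2*(3)*conj(1) + 2*(-2*sqrt(2) - 1)*conj(1) + 4*(-1)*conj(-1) + 4*(5)*conj(-1)]
      = (1/16)[(11) + (3) + (-2 + 4*sqrt(2)) + (6) + (-4*sqrt(2) - 2) + (4) + (-20)] = 0/16 = 0
  <chi_rho, chi_3> = (1/16)[1*(11)*conj(1) + 1*(3)*conj(1) + 2*(-1 + 2*sqrt(2))*conj(-1) + 2*(3)*conj(1) + 2*(-2*sqrt(2) - 1)*conj(-1) + 4*(-1)*conj(1) + 4*(5)*conj(-1)]
      = (1/16)[(11) + (3) + (2 - 4*sqrt(2)) + (6) + (2 + 4*sqrt(2)) + (-4) + (-20)] = 0/16 = 0
  <chi_rho, chi_4> = (1/16)[1*(11)*conj(1) + 1*(3)*conj(1) + 2*(-1 + 2*sqrt(2))*conj(-1) + 2*(3)*conj(1) + 2*(-2*sqrt(2) - 1)*conj(-1) + 4*(-1)*conj(-1) + 4*(5)*conj(1)]
      = (1/16)[(11) + (3) + (2 - 4*sqrt(2)) + (6) + (2 + 4*sqrt(2)) + (4) + (20)] = 48/16 = 3
  <chi_rho, chi_5> = (1/16)[1*(11)*conj(2) + 1*(3)*conj(-2) + 2*(-1 + 2*sqrt(2))*conj(sqrt(2)) + 2*(3)*conj(0) + 2*(-2*sqrt(2) - 1)*conj(-sqrt(2)) + 4*(-1)*conj(0) + 4*(5)*conj(0)]
      = (1/16)[(22) + (-6) + (8 - 2*sqrt(2)) + (0) + (2*sqrt(2) + 8) + (0) + (0)] = 32/16 = 2
  <chi_rho, chi_6> = (1/16)[1*(11)*conj(2) + 1*(3)*conj(2) + 2*(-1 + 2*sqrt(2))*conj(0) + 2*(3)*conj(-2) + 2*(-2*sqrt(2) - 1)*conj(0) + 4*(-1)*conj(0) + 4*(5)*conj(0)]
      = (1/16)[(22) + (6) + (0) + (-12) + (0) + (0) + (0)] = 16/16 = 1
  <chi_rho, chi_7> = (1/16)[1*(11)*conj(2) + 1*(3)*conj(-2) + 2*(-1 + 2*sqrt(2))*conj(-sqrt(2)) + 2*(3)*conj(0) + 2*(-2*sqrt(2) - 1)*conj(sqrt(2)) + 4*(-1)*conj(0) + 4*(5)*conj(0)]
      = (1/16)[(22) + (-6) + (-8 + 2*sqrt(2)) + (0) + (-8 - 2*sqrt(2)) + (0) + (0)] = 0/16 = 0
Dimension check: dim(rho) = sum (mult * dim) = 2*1 + 0*1 + 0*1 + 3*1 + 2*2 + 1*2 + 0*2 = 11 = chi_rho(e) = 11.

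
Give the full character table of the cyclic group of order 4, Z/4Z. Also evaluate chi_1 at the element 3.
Character table of Z/4Z (irreps indexed chi_0,...,chi_3 with chi_k(m) = zeta_4^(k*m), zeta_4 = exp(2*pi*i/4)):
  irrep \ class  {0} (size 1)  {1} (size 1)  {2} (size 1)  {3} (size 1)
  chi_0          1             1             1             1           
  chi_1          1             I             -1            -I          
  chi_2          1             -1            1             -1          
  chi_3          1             -I            -1            I           

Spot check: chi_1(3) = zeta_4^(1*3) = zeta_4^3 = -I.

Argument: Z/4Z is abelian, so all 4 irreducible complex representations are 1-dimensional. They are given by chi_k(m) = zeta_4^(k*m) for k = 0,...,3. Row orthogonality: sum_m chi_k(m) conj(chi_l(m)) = 4 * [k = l].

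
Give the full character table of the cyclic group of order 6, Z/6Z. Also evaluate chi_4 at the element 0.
Character table of Z/6Z (irreps indexed chi_0,...,chi_5 with chi_k(m) = zeta_6^(k*m), zeta_6 = exp(2*pi*i/6)):
  irrep \ class  {0} (size 1)  {1} (size 1)    {2} (size 1)    {3} (size 1)  {4} (size 1)    {5} (size 1)  
  chi_0          1             1               1               1             1               1             
  chi_1          1             exp(I*pi/3)     exp(2*I*pi/3)   -1            exp(-2*I*pi/3)  exp(-I*pi/3)  
  chi_2          1             exp(2*I*pi/3)   exp(-2*I*pi/3)  1             exp(2*I*pi/3)   exp(-2*I*pi/3)
  chi_3          1             -1              1               -1            1               -1            
  chi_4          1             exp(-2*I*pi/3)  exp(2*I*pi/3)   1             exp(-2*I*pi/3)  exp(2*I*pi/3) 
  chi_5          1             exp(-I*pi/3)    exp(-2*I*pi/3)  -1            exp(2*I*pi/3)   exp(I*pi/3)   

Spot check: chi_4(0) = zeta_6^(4*0) = zeta_6^0 = 1.

Justification: Z/6Z is abelian, so all 6 irreducible complex representations are 1-dimensional. They are given by chi_k(m) = zeta_6^(k*m) for k = 0,...,5. Row orthogonality: sum_m chi_k(m) conj(chi_l(m)) = 6 * [k = l].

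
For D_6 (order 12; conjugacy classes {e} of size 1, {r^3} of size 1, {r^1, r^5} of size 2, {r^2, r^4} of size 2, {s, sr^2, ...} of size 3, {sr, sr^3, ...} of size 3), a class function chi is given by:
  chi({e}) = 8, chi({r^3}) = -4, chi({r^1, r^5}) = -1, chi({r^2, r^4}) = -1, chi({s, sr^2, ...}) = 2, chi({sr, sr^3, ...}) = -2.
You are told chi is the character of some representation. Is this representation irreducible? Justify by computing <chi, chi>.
Not irreducible (reducible): <chi, chi> = 9 > 1.

Derivation: <chi, chi> = (1/|G|) sum_C |C| * |chi(C)|^2 = (1/12)[1*|8|^2 + 1*|-4|^2 + 2*|-1|^2 + 2*|-1|^2 + 3*|2|^2 + 3*|-2|^2]
  = (1/12)[(64) + (16) + (2) + (2) + (12) + (12)] = 108/12 = 9.
A character is irreducible iff <chi, chi> = 1, so this representation is reducible.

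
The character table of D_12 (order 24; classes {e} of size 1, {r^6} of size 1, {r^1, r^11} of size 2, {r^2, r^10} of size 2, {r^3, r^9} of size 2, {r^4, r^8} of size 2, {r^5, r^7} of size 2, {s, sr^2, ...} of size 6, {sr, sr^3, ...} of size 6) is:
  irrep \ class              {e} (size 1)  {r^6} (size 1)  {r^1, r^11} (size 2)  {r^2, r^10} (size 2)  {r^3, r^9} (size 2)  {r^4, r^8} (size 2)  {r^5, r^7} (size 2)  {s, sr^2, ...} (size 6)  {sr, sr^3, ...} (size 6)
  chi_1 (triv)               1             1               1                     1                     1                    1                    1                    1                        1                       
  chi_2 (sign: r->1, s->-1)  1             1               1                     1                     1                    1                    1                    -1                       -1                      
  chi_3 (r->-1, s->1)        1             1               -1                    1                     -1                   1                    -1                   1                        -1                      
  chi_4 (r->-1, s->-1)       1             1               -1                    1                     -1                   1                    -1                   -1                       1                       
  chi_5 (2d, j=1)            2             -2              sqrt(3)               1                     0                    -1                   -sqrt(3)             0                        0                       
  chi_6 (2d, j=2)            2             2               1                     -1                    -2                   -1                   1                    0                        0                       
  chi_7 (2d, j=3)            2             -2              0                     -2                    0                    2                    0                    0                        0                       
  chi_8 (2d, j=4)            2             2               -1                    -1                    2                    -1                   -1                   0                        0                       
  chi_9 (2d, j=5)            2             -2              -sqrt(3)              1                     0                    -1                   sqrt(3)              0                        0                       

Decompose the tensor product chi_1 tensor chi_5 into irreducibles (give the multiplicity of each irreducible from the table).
chi_1 tensor chi_5 = chi_5 (all other irreducibles have multiplicity 0).

Proof sketch: The character of a tensor product is the pointwise product (chi_1 * chi_5)(C) = chi_1(C) * chi_5(C):
  {e}: (1)*(2), {r^6}: (1)*(-2), {r^1, r^11}: (1)*(sqrt(3)), {r^2, r^10}: (1)*(1), {r^3, r^9}: (1)*(0), {r^4, r^8}: (1)*(-1), {r^5, r^7}: (1)*(-sqrt(3)), {s, sr^2, ...}: (1)*(0), {sr, sr^3, ...}: (1)*(0)
so (chi_1 * chi_5) takes values
  {e} -> 2, {r^6} -> -2, {r^1, r^11} -> sqrt(3), {r^2, r^10} -> 1, {r^3, r^9} -> 0, {r^4, r^8} -> -1, {r^5, r^7} -> -sqrt(3), {s, sr^2, ...} -> 0, {sr, sr^3, ...} -> 0.
Now take the inner product of this character with each irreducible chi from the table, <chi_1*chi_5, chi> = (1/24) sum_C |C| (chi_1*chi_5)(C) conj(chi(C)):
  <chi_1*chi_5, chi_1> = (1/24)[1*(2)*conj(1) + 1*(-2)*conj(1) + 2*(sqrt(3))*conj(1) + 2*(1)*conj(1) + 2*(0)*conj(1) + 2*(-1)*conj(1) + 2*(-sqrt(3))*conj(1) + 6*(0)*conj(1) + 6*(0)*conj(1)]
      = (1/24)[(2) + (-2) + (2*sqrt(3)) + (2) + (0) + (-2) + (-2*sqrt(3)) + (0) + (0)] = 0/24 = 0
  <chi_1*chi_5, chi_2> = (1/24)[1*(2)*conj(1) + 1*(-2)*conj(1) + 2*(sqrt(3))*conj(1) + 2*(1)*conj(1) + 2*(0)*conj(1) + 2*(-1)*conj(1) + 2*(-sqrt(3))*conj(1) + 6*(0)*conj(-1) + 6*(0)*conj(-1)]
      = (1/24)[(2) + (-2) + (2*sqrt(3)) + (2) + (0) + (-2) + (-2*sqrt(3)) + (0) + (0)] = 0/24 = 0
  <chi_1*chi_5, chi_3> = (1/24)[1*(2)*conj(1) + 1*(-2)*conj(1) + 2*(sqrt(3))*conj(-1) + 2*(1)*conj(1) + 2*(0)*conj(-1) + 2*(-1)*conj(1) + 2*(-sqrt(3))*conj(-1) + 6*(0)*conj(1) + 6*(0)*conj(-1)]
      = (1/24)[(2) + (-2) + (-2*sqrt(3)) + (2) + (0) + (-2) + (2*sqrt(3)) + (0) + (0)] = 0/24 = 0
  <chi_1*chi_5, chi_4> = (1/24)[1*(2)*conj(1) + 1*(-2)*conj(1) + 2*(sqrt(3))*conj(-1) + 2*(1)*conj(1) + 2*(0)*conj(-1) + 2*(-1)*conj(1) + 2*(-sqrt(3))*conj(-1) + 6*(0)*conj(-1) + 6*(0)*conj(1)]
      = (1/24)[(2) + (-2) + (-2*sqrt(3)) + (2) + (0) + (-2) + (2*sqrt(3)) + (0) + (0)] = 0/24 = 0
  <chi_1*chi_5, chi_5> = (1/24)[1*(2)*conj(2) + 1*(-2)*conj(-2) + 2*(sqrt(3))*conj(sqrt(3)) + 2*(1)*conj(1) + 2*(0)*conj(0) + 2*(-1)*conj(-1) + 2*(-sqrt(3))*conj(-sqrt(3)) + 6*(0)*conj(0) + 6*(0)*conj(0)]
      = (1/24)[(4) + (4) + (6) + (2) + (0) + (2) + (6) + (0) + (0)] = 24/24 = 1
  <chi_1*chi_5, chi_6> = (1/24)[1*(2)*conj(2) + 1*(-2)*conj(2) + 2*(sqrt(3))*conj(1) + 2*(1)*conj(-1) + 2*(0)*conj(-2) + 2*(-1)*conj(-1) + 2*(-sqrt(3))*conj(1) + 6*(0)*conj(0) + 6*(0)*conj(0)]
      = (1/24)[(4) + (-4) + (2*sqrt(3)) + (-2) + (0) + (2) + (-2*sqrt(3)) + (0) + (0)] = 0/24 = 0
  <chi_1*chi_5, chi_7> = (1/24)[1*(2)*conj(2) + 1*(-2)*conj(-2) + 2*(sqrt(3))*conj(0) + 2*(1)*conj(-2) + 2*(0)*conj(0) + 2*(-1)*conj(2) + 2*(-sqrt(3))*conj(0) + 6*(0)*conj(0) + 6*(0)*conj(0)]
      = (1/24)[(4) + (4) + (0) + (-4) + (0) + (-4) + (0) + (0) + (0)] = 0/24 = 0
  <chi_1*chi_5, chi_8> = (1/24)[1*(2)*conj(2) + 1*(-2)*conj(2) + 2*(sqrt(3))*conj(-1) + 2*(1)*conj(-1) + 2*(0)*conj(2) + 2*(-1)*conj(-1) + 2*(-sqrt(3))*conj(-1) + 6*(0)*conj(0) + 6*(0)*conj(0)]
      = (1/24)[(4) + (-4) + (-2*sqrt(3)) + (-2) + (0) + (2) + (2*sqrt(3)) + (0) + (0)] = 0/24 = 0
  <chi_1*chi_5, chi_9> = (1/24)[1*(2)*conj(2) + 1*(-2)*conj(-2) + 2*(sqrt(3))*conj(-sqrt(3)) + 2*(1)*conj(1) + 2*(0)*conj(0) + 2*(-1)*conj(-1) + 2*(-sqrt(3))*conj(sqrt(3)) + 6*(0)*conj(0) + 6*(0)*conj(0)]
      = (1/24)[(4) + (4) + (-6) + (2) + (0) + (2) + (-6) + (0) + (0)] = 0/24 = 0
Hence the multiplicities are chi_5: 1. Dimension check: dim(chi_1)*dim(chi_5) = 1*2 = 2 and sum (mult * dim) = 1*2 = 2.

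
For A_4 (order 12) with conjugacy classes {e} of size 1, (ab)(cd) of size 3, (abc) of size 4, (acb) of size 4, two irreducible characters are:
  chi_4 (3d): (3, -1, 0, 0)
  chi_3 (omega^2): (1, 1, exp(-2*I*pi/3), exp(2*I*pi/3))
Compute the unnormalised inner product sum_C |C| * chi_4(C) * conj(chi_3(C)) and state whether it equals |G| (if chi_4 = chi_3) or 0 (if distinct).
Sum = 0; so <chi_4, chi_3> = 0 (distinct irreducibles are orthogonal).

Details: Compute term by term over conjugacy classes (|C| * chi_4(C) * conj(chi_3(C))):
  1*(3)*conj(1) + 3*(-1)*conj(1) + 4*(0)*conj(exp(-2*I*pi/3)) + 4*(0)*conj(exp(2*I*pi/3))
  = (3) + (-3) + (0) + (0)
  = 0.
(Exp terms are combined using exp(i*s)*conj(exp(i*t)) = exp(i*(s-t)), and sums of them are collapsed using the identity that for every m > 1 the m distinct m-th roots of unity sum to 0, e.g. 1 + exp(2*I*pi/3) + exp(-2*I*pi/3) = 0.)
Dividing by |G| = 12 gives 0/12 = 0, matching the row-orthogonality relation <chi_4, chi_3> = [chi_4 = chi_3].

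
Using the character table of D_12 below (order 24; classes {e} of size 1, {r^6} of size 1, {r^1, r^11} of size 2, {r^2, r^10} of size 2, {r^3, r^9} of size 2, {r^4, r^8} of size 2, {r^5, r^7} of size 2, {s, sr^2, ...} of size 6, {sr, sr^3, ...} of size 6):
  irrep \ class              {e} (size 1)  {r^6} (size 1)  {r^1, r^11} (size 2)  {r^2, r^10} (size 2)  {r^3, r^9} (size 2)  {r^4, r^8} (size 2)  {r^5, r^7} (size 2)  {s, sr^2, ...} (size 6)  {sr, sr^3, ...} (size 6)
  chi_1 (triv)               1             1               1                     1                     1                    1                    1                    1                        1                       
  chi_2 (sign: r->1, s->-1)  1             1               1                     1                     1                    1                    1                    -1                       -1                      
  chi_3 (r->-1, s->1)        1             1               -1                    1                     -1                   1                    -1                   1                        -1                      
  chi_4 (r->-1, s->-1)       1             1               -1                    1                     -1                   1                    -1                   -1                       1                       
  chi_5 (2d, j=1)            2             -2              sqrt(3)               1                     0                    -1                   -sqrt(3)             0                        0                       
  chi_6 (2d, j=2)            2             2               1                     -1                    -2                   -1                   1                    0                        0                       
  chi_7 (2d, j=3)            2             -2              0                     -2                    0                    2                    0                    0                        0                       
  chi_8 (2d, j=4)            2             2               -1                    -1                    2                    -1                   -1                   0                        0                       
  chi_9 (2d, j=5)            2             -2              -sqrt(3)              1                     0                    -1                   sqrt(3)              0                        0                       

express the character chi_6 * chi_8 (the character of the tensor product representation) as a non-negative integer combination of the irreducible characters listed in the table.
chi_6 tensor chi_8 = chi_3 + chi_4 + chi_6 (all other irreducibles have multiplicity 0).

Derivation: The character of a tensor product is the pointwise product (chi_6 * chi_8)(C) = chi_6(C) * chi_8(C):
  {e}: (2)*(2), {r^6}: (2)*(2), {r^1, r^11}: (1)*(-1), {r^2, r^10}: (-1)*(-1), {r^3, r^9}: (-2)*(2), {r^4, r^8}: (-1)*(-1), {r^5, r^7}: (1)*(-1), {s, sr^2, ...}: (0)*(0), {sr, sr^3, ...}: (0)*(0)
so (chi_6 * chi_8) takes values
  {e} -> 4, {r^6} -> 4, {r^1, r^11} -> -1, {r^2, r^10} -> 1, {r^3, r^9} -> -4, {r^4, r^8} -> 1, {r^5, r^7} -> -1, {s, sr^2, ...} -> 0, {sr, sr^3, ...} -> 0.
Now take the inner product of this character with each irreducible chi from the table, <chi_6*chi_8, chi> = (1/24) sum_C |C| (chi_6*chi_8)(C) conj(chi(C)):
  <chi_6*chi_8, chi_1> = (1/24)[1*(4)*conj(1) + 1*(4)*conj(1) + 2*(-1)*conj(1) + 2*(1)*conj(1) + 2*(-4)*conj(1) + 2*(1)*conj(1) + 2*(-1)*conj(1) + 6*(0)*conj(1) + 6*(0)*conj(1)]
      = (1/24)[(4) + (4) + (-2) + (2) + (-8) + (2) + (-2) + (0) + (0)] = 0/24 = 0
  <chi_6*chi_8, chi_2> = (1/24)[1*(4)*conj(1) + 1*(4)*conj(1) + 2*(-1)*conj(1) + 2*(1)*conj(1) + 2*(-4)*conj(1) + 2*(1)*conj(1) + 2*(-1)*conj(1) + 6*(0)*conj(-1) + 6*(0)*conj(-1)]
      = (1/24)[(4) + (4) + (-2) + (2) + (-8) + (2) + (-2) + (0) + (0)] = 0/24 = 0
  <chi_6*chi_8, chi_3> = (1/24)[1*(4)*conj(1) + 1*(4)*conj(1) + 2*(-1)*conj(-1) + 2*(1)*conj(1) + 2*(-4)*conj(-1) + 2*(1)*conj(1) + 2*(-1)*conj(-1) + 6*(0)*conj(1) + 6*(0)*conj(-1)]
      = (1/24)[(4) + (4) + (2) + (2) + (8) + (2) + (2) + (0) + (0)] = 24/24 = 1
  <chi_6*chi_8, chi_4> = (1/24)[1*(4)*conj(1) + 1*(4)*conj(1) + 2*(-1)*conj(-1) + 2*(1)*conj(1) + 2*(-4)*conj(-1) + 2*(1)*conj(1) + 2*(-1)*conj(-1) + 6*(0)*conj(-1) + 6*(0)*conj(1)]
      = (1/24)[(4) + (4) + (2) + (2) + (8) + (2) + (2) + (0) + (0)] = 24/24 = 1
  <chi_6*chi_8, chi_5> = (1/24)[1*(4)*conj(2) + 1*(4)*conj(-2) + 2*(-1)*conj(sqrt(3)) + 2*(1)*conj(1) + 2*(-4)*conj(0) + 2*(1)*conj(-1) + 2*(-1)*conj(-sqrt(3)) + 6*(0)*conj(0) + 6*(0)*conj(0)]
      = (1/24)[(8) + (-8) + (-2*sqrt(3)) + (2) + (0) + (-2) + (2*sqrt(3)) + (0) + (0)] = 0/24 = 0
  <chi_6*chi_8, chi_6> = (1/24)[1*(4)*conj(2) + 1*(4)*conj(2) + 2*(-1)*conj(1) + 2*(1)*conj(-1) + 2*(-4)*conj(-2) + 2*(1)*conj(-1) + 2*(-1)*conj(1) + 6*(0)*conj(0) + 6*(0)*conj(0)]
      = (1/24)[(8) + (8) + (-2) + (-2) + (16) + (-2) + (-2) + (0) + (0)] = 24/24 = 1
  <chi_6*chi_8, chi_7> = (1/24)[1*(4)*conj(2) + 1*(4)*conj(-2) + 2*(-1)*conj(0) + 2*(1)*conj(-2) + 2*(-4)*conj(0) + 2*(1)*conj(2) + 2*(-1)*conj(0) + 6*(0)*conj(0) + 6*(0)*conj(0)]
      = (1/24)[(8) + (-8) + (0) + (-4) + (0) + (4) + (0) + (0) + (0)] = 0/24 = 0
  <chi_6*chi_8, chi_8> = (1/24)[1*(4)*conj(2) + 1*(4)*conj(2) + 2*(-1)*conj(-1) + 2*(1)*conj(-1) + 2*(-4)*conj(2) + 2*(1)*conj(-1) + 2*(-1)*conj(-1) + 6*(0)*conj(0) + 6*(0)*conj(0)]
      = (1/24)[(8) + (8) + (2) + (-2) + (-16) + (-2) + (2) + (0) + (0)] = 0/24 = 0
  <chi_6*chi_8, chi_9> = (1/24)[1*(4)*conj(2) + 1*(4)*conj(-2) + 2*(-1)*conj(-sqrt(3)) + 2*(1)*conj(1) + 2*(-4)*conj(0) + 2*(1)*conj(-1) + 2*(-1)*conj(sqrt(3)) + 6*(0)*conj(0) + 6*(0)*conj(0)]
      = (1/24)[(8) + (-8) + (2*sqrt(3)) + (2) + (0) + (-2) + (-2*sqrt(3)) + (0) + (0)] = 0/24 = 0
Hence the multiplicities are chi_3: 1, chi_4: 1, chi_6: 1. Dimension check: dim(chi_6)*dim(chi_8) = 2*2 = 4 and sum (mult * dim) = 1*1 + 1*1 + 1*2 = 4.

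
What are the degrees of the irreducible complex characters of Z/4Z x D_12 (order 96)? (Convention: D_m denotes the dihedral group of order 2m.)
Dimensions: 1, 1, 1, 1, 1, 1, 1, 1, 1, 1, 1, 1, 1, 1, 1, 1, 2, 2, 2, 2, 2, 2, 2, 2, 2, 2, 2, 2, 2, 2, 2, 2, 2, 2, 2, 2

Reasoning: There are 36 irreducibles (= number of conjugacy classes). Their dimensions d_i satisfy sum d_i^2 = |G| = 96: 1 + 1 + 1 + 1 + 1 + 1 + 1 + 1 + 1 + 1 + 1 + 1 + 1 + 1 + 1 + 1 + 4 + 4 + 4 + 4 + 4 + 4 + 4 + 4 + 4 + 4 + 4 + 4 + 4 + 4 + 4 + 4 + 4 + 4 + 4 + 4 = 96. (For the product with Z/4Z: each of the 4 1-dim characters of Z/4Z tensors with each irrep of D_12, giving 4 copies of each D_12-dimension.)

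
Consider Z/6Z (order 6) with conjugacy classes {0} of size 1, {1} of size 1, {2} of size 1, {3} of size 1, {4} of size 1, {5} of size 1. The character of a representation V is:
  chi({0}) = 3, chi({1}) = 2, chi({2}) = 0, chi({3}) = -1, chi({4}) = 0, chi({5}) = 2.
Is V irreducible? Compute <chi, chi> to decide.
Not irreducible (reducible): <chi, chi> = 3 > 1.

Argument: <chi, chi> = (1/|G|) sum_C |C| * |chi(C)|^2 = (1/6)[1*|3|^2 + 1*|2|^2 + 1*|0|^2 + 1*|-1|^2 + 1*|0|^2 + 1*|2|^2]
  = (1/6)[(9) + (4) + (0) + (1) + (0) + (4)] = 18/6 = 3.
(Exp terms are combined using exp(i*s)*conj(exp(i*t)) = exp(i*(s-t)), and sums of them are collapsed using the identity that for every m > 1 the m distinct m-th roots of unity sum to 0, e.g. 1 + exp(2*I*pi/3) + exp(-2*I*pi/3) = 0.)
A character is irreducible iff <chi, chi> = 1, so this representation is reducible.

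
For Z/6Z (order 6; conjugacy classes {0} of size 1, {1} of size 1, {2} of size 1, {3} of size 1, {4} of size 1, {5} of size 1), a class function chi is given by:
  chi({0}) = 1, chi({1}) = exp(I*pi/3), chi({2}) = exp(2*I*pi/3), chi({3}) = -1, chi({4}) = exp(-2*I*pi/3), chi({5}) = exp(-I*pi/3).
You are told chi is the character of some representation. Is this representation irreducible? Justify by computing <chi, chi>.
Irreducible: <chi, chi> = 1.

<chi, chi> = (1/|G|) sum_C |C| * |chi(C)|^2 = (1/6)[1*|1|^2 + 1*|exp(I*pi/3)|^2 + 1*|exp(2*I*pi/3)|^2 + 1*|-1|^2 + 1*|exp(-2*I*pi/3)|^2 + 1*|exp(-I*pi/3)|^2]
  = (1/6)[(1) + (1) + (1) + (1) + (1) + (1)] = 6/6 = 1.
(Exp terms are combined using exp(i*s)*conj(exp(i*t)) = exp(i*(s-t)), and sums of them are collapsed using the identity that for every m > 1 the m distinct m-th roots of unity sum to 0, e.g. 1 + exp(2*I*pi/3) + exp(-2*I*pi/3) = 0.)
A character is irreducible iff <chi, chi> = 1, so this representation is irreducible.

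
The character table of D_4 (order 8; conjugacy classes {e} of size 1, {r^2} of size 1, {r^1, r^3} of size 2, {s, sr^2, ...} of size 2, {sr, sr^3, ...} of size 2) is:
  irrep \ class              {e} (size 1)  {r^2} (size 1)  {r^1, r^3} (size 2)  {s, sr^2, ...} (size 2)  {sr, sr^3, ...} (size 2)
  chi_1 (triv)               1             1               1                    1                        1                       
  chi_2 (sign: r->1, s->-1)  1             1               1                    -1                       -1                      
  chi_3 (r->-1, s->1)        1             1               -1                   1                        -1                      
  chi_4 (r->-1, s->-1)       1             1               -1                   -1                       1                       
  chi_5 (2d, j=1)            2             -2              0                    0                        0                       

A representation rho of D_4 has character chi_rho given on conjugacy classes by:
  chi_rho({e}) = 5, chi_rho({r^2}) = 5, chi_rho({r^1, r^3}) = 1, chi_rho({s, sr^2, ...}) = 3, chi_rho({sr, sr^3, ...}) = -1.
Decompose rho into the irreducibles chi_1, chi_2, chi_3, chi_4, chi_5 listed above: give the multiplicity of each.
Multiplicities: chi_1: 2, chi_2: 1, chi_3: 2, chi_4: 0, chi_5: 0.

Why: Use <chi_rho, chi> = (1/|G|) sum_C |C| * chi_rho(C) * conj(chi(C)) with |G| = 8 for each irreducible chi in the table:
  <chi_rho, chi_1> = (1/8)[1*(5)*conj(1) + 1*(5)*conj(1) + 2*(1)*conj(1) + 2*(3)*conj(1) + 2*(-1)*conj(1)]
      = (1/8)[(5) + (5) + (2) + (6) + (-2)] = 16/8 = 2
  <chi_rho, chi_2> = (1/8)[1*(5)*conj(1) + 1*(5)*conj(1) + 2*(1)*conj(1) + 2*(3)*conj(-1) + 2*(-1)*conj(-1)]
      = (1/8)[(5) + (5) + (2) + (-6) + (2)] = 8/8 = 1
  <chi_rho, chi_3> = (1/8)[1*(5)*conj(1) + 1*(5)*conj(1) + 2*(1)*conj(-1) + 2*(3)*conj(1) + 2*(-1)*conj(-1)]
      = (1/8)[(5) + (5) + (-2) + (6) + (2)] = 16/8 = 2
  <chi_rho, chi_4> = (1/8)[1*(5)*conj(1) + 1*(5)*conj(1) + 2*(1)*conj(-1) + 2*(3)*conj(-1) + 2*(-1)*conj(1)]
      = (1/8)[(5) + (5) + (-2) + (-6) + (-2)] = 0/8 = 0
  <chi_rho, chi_5> = (1/8)[1*(5)*conj(2) + 1*(5)*conj(-2) + 2*(1)*conj(0) + 2*(3)*conj(0) + 2*(-1)*conj(0)]
      = (1/8)[(10) + (-10) + (0) + (0) + (0)] = 0/8 = 0
Dimension check: dim(rho) = sum (mult * dim) = 2*1 + 1*1 + 2*1 + 0*1 + 0*2 = 5 = chi_rho(e) = 5.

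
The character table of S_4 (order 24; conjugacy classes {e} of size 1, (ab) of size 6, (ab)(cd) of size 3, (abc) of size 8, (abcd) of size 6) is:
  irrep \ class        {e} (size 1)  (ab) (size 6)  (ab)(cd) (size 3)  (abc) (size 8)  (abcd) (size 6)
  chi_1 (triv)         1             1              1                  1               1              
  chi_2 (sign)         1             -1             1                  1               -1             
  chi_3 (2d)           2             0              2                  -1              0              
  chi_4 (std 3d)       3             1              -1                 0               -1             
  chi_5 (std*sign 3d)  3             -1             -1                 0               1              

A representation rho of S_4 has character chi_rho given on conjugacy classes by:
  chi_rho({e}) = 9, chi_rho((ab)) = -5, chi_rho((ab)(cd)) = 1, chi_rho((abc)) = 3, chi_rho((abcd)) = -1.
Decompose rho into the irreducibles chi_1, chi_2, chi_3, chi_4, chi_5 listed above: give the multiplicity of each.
Multiplicities: chi_1: 0, chi_2: 3, chi_3: 0, chi_4: 0, chi_5: 2.

Use <chi_rho, chi> = (1/|G|) sum_C |C| * chi_rho(C) * conj(chi(C)) with |G| = 24 for each irreducible chi in the table:
  <chi_rho, chi_1> = (1/24)[1*(9)*conj(1) + 6*(-5)*conj(1) + 3*(1)*conj(1) + 8*(3)*conj(1) + 6*(-1)*conj(1)]
      = (1/24)[(9) + (-30) + (3) + (24) + (-6)] = 0/24 = 0
  <chi_rho, chi_2> = (1/24)[1*(9)*conj(1) + 6*(-5)*conj(-1) + 3*(1)*conj(1) + 8*(3)*conj(1) + 6*(-1)*conj(-1)]
      = (1/24)[(9) + (30) + (3) + (24) + (6)] = 72/24 = 3
  <chi_rho, chi_3> = (1/24)[1*(9)*conj(2) + 6*(-5)*conj(0) + 3*(1)*conj(2) + 8*(3)*conj(-1) + 6*(-1)*conj(0)]
      = (1/24)[(18) + (0) + (6) + (-24) + (0)] = 0/24 = 0
  <chi_rho, chi_4> = (1/24)[1*(9)*conj(3) + 6*(-5)*conj(1) + 3*(1)*conj(-1) + 8*(3)*conj(0) + 6*(-1)*conj(-1)]
      = (1/24)[(27) + (-30) + (-3) + (0) + (6)] = 0/24 = 0
  <chi_rho, chi_5> = (1/24)[1*(9)*conj(3) + 6*(-5)*conj(-1) + 3*(1)*conj(-1) + 8*(3)*conj(0) + 6*(-1)*conj(1)]
      = (1/24)[(27) + (30) + (-3) + (0) + (-6)] = 48/24 = 2
Dimension check: dim(rho) = sum (mult * dim) = 0*1 + 3*1 + 0*2 + 0*3 + 2*3 = 9 = chi_rho(e) = 9.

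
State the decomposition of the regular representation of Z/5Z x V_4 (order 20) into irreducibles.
Each irreducible V_i of dimension d_i appears with multiplicity d_i, i.e. rho_reg = (direct sum over all irreducibles V_i) d_i V_i. The irreducible dimensions for Z/5Z x V_4 are 1, 1, 1, 1, 1, 1, 1, 1, 1, 1, 1, 1, 1, 1, 1, 1, 1, 1, 1, 1: 20 irreducibles of dimension 1, each with multiplicity 1. Total dimension 20*1*1 = 20 = |G|.

Why: General theorem: in the regular representation of a finite group G, each irreducible appears with multiplicity equal to its dimension. Check: dim(rho_reg) = sum d_i^2 = 1 + 1 + 1 + 1 + 1 + 1 + 1 + 1 + 1 + 1 + 1 + 1 + 1 + 1 + 1 + 1 + 1 + 1 + 1 + 1 = 20 = |G|.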